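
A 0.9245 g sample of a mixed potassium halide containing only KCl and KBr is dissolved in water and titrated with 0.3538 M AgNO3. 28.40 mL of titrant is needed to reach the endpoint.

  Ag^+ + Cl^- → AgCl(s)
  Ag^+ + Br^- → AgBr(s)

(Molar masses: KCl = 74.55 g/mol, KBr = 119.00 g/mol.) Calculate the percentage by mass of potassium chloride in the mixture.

n(AgNO3) = 0.02840 × 0.3538 = 0.01005 mol
Let x = n(KCl), y = n(KBr).
Titrant: 1x + 1y = 0.01005;  mass: 74.55x + 119.00y = 0.9245
Solving, x = 6.101 × 10^-3 mol, y = 3.947 × 10^-3 mol
mass of KCl = 6.101 × 10^-3 × 74.55 = 0.4549 g
% KCl = 0.4549 / 0.9245 × 100 = 49.20 %

49.20 %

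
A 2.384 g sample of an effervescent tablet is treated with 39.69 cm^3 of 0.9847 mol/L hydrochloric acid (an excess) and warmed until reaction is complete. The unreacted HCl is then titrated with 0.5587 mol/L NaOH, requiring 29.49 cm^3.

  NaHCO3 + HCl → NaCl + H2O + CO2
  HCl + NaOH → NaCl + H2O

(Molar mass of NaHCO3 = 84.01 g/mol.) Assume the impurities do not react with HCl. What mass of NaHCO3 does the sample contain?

n(HCl) added = 0.03969 × 0.9847 = 0.03908 mol
n(NaOH) used in back-titration = 0.02949 × 0.5587 = 0.01648 mol
n(HCl) left over = 0.01648 mol (1:1 ratio)
n(HCl) consumed by analyte = 0.03908 − 0.01648 = 0.02261 mol
n(NaHCO3) = 0.02261 mol (1:1 ratio)
mass of NaHCO3 = 0.02261 × 84.01 = 1.899 g

1.899 g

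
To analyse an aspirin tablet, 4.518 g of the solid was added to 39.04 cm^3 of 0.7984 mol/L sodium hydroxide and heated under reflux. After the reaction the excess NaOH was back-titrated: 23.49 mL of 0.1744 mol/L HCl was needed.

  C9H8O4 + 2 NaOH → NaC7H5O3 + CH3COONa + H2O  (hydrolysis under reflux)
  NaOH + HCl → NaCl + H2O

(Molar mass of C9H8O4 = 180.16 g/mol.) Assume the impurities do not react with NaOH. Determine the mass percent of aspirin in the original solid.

n(NaOH) added = 0.03904 × 0.7984 = 0.03117 mol
n(HCl) used in back-titration = 0.02349 × 0.1744 = 4.097 × 10^-3 mol
n(NaOH) left over = 4.097 × 10^-3 mol (1:1 ratio)
n(NaOH) consumed by analyte = 0.03117 − 4.097 × 10^-3 = 0.02707 mol
From the 1:2 ratio, n(C9H8O4) = 1/2 × 0.02707 = 0.01354 mol
mass of C9H8O4 = 0.01354 × 180.16 = 2.439 g
% C9H8O4 = 2.439 / 4.518 × 100 = 53.98 %

53.98 %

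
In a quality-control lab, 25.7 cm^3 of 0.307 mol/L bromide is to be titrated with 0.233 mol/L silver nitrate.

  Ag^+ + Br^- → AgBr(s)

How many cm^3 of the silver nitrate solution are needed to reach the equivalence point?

33.9 mL

n(Br-) = 0.0257 L × 0.307 mol/L = 7.89 × 10^-3 mol
n(AgNO3) = 7.89 × 10^-3 mol (1:1 stoichiometry)
V(AgNO3) = 7.89 × 10^-3 mol / 0.233 mol/L = 0.0339 L = 33.9 mL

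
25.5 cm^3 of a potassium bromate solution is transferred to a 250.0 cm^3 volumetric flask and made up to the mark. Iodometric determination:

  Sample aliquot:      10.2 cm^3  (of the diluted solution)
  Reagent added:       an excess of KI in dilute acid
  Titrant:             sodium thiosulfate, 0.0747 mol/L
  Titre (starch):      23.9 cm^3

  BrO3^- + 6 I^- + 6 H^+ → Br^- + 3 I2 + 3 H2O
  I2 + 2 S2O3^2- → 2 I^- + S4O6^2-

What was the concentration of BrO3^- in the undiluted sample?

0.286 mol/L

n(S2O3^2-) = 0.0239 × 0.0747 = 1.79 × 10^-3 mol
n(I2) = n(S2O3^2-)/2 = 8.93 × 10^-4 mol
From the 1:3 ratio, n(BrO3^-) in the aliquot = 1/3 × 8.93 × 10^-4 = 2.98 × 10^-4 mol
[BrO3^-]_dilute = 2.98 × 10^-4 / 0.0102 = 0.0292 mol/L
[BrO3^-]_original = 0.0292 × 250.0/25.5 = 0.286 mol/L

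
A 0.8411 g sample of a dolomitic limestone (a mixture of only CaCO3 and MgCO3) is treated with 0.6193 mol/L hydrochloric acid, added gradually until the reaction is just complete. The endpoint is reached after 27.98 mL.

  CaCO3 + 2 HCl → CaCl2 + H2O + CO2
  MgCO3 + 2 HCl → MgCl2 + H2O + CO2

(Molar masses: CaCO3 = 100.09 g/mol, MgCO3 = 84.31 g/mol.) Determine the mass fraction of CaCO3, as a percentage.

n(HCl) = 0.02798 × 0.6193 = 0.01733 mol
Let x = n(CaCO3), y = n(MgCO3).
Titrant: 2x + 2y = 0.01733;  mass: 100.09x + 84.31y = 0.8411
Solving, x = 7.011 × 10^-3 mol, y = 1.653 × 10^-3 mol
mass of CaCO3 = 7.011 × 10^-3 × 100.09 = 0.7018 g
% CaCO3 = 0.7018 / 0.8411 × 100 = 83.43 %

83.43 %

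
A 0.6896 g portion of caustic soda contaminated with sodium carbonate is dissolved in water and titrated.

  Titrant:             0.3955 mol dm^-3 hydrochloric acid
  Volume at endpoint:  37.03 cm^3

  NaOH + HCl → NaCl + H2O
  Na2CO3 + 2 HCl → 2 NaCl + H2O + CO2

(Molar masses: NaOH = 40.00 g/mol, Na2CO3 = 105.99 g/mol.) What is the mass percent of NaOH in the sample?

38.62 %

n(HCl) = 0.03703 × 0.3955 = 0.01465 mol
Let x = n(NaOH), y = n(Na2CO3).
Titrant: 1x + 2y = 0.01465;  mass: 40.00x + 105.99y = 0.6896
Solving, x = 6.659 × 10^-3 mol, y = 3.993 × 10^-3 mol
mass of NaOH = 6.659 × 10^-3 × 40.00 = 0.2664 g
% NaOH = 0.2664 / 0.6896 × 100 = 38.62 %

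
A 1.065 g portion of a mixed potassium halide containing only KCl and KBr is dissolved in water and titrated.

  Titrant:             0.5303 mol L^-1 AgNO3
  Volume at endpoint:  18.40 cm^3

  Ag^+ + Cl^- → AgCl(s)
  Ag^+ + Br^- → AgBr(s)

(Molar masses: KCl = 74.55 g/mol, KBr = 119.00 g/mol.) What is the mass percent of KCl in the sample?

15.14 %

n(AgNO3) = 0.01840 × 0.5303 = 9.758 × 10^-3 mol
Let x = n(KCl), y = n(KBr).
Titrant: 1x + 1y = 9.758 × 10^-3;  mass: 74.55x + 119.00y = 1.065
Solving, x = 2.163 × 10^-3 mol, y = 7.595 × 10^-3 mol
mass of KCl = 2.163 × 10^-3 × 74.55 = 0.1613 g
% KCl = 0.1613 / 1.065 × 100 = 15.14 %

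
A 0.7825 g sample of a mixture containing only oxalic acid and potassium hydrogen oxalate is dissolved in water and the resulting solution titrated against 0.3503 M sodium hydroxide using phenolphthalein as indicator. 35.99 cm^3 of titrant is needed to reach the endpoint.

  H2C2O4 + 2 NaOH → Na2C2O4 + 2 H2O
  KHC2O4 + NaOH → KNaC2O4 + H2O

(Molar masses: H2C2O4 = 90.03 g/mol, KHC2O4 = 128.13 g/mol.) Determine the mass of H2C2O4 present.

n(NaOH) = 0.03599 × 0.3503 = 0.01261 mol
Let x = n(H2C2O4), y = n(KHC2O4).
Titrant: 2x + 1y = 0.01261;  mass: 90.03x + 128.13y = 0.7825
Solving, x = 5.010 × 10^-3 mol, y = 2.587 × 10^-3 mol
mass of H2C2O4 = 5.010 × 10^-3 × 90.03 = 0.4511 g

0.4511 g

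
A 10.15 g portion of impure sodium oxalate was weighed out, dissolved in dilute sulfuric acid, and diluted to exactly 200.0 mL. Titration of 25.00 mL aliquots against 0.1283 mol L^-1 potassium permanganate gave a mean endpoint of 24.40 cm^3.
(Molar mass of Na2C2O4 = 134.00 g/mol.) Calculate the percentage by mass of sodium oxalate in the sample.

2 MnO4^- + 5 C2O4^2- + 16 H^+ → 2 Mn^2+ + 10 CO2 + 8 H2O
n(KMnO4) per titration = 0.02440 × 0.1283 = 3.131 × 10^-3 mol
From the 5:2 ratio, n(Na2C2O4) in each aliquot = 5/2 × 3.131 × 10^-3 = 7.826 × 10^-3 mol
n(Na2C2O4) in the whole flask = 7.826 × 10^-3 × 200.0/25.00 = 0.06261 mol
mass of Na2C2O4 = 0.06261 × 134.00 = 8.390 g
% Na2C2O4 = 8.390 / 10.15 × 100 = 82.66 %

82.66 %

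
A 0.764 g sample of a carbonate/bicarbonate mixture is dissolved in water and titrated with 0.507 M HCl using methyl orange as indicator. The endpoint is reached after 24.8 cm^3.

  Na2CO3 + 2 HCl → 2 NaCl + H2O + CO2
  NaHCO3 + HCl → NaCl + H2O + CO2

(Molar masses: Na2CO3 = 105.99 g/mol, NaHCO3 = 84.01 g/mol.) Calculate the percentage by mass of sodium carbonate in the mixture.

n(HCl) = 0.0248 × 0.507 = 0.0126 mol
Let x = n(Na2CO3), y = n(NaHCO3).
Titrant: 2x + 1y = 0.0126;  mass: 105.99x + 84.01y = 0.764
Solving, x = 4.71 × 10^-3 mol, y = 3.15 × 10^-3 mol
mass of Na2CO3 = 4.71 × 10^-3 × 105.99 = 0.499 g
% Na2CO3 = 0.499 / 0.764 × 100 = 65.4 %

65.4 %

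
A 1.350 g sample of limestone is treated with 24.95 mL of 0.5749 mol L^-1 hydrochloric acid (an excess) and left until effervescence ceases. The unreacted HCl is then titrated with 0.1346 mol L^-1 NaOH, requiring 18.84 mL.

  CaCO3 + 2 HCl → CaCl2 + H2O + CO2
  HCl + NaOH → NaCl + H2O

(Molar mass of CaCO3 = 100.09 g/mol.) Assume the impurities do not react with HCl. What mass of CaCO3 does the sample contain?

0.5909 g

n(HCl) added = 0.02495 × 0.5749 = 0.01434 mol
n(NaOH) used in back-titration = 0.01884 × 0.1346 = 2.536 × 10^-3 mol
n(HCl) left over = 2.536 × 10^-3 mol (1:1 ratio)
n(HCl) consumed by analyte = 0.01434 − 2.536 × 10^-3 = 0.01181 mol
From the 1:2 ratio, n(CaCO3) = 1/2 × 0.01181 = 5.904 × 10^-3 mol
mass of CaCO3 = 5.904 × 10^-3 × 100.09 = 0.5909 g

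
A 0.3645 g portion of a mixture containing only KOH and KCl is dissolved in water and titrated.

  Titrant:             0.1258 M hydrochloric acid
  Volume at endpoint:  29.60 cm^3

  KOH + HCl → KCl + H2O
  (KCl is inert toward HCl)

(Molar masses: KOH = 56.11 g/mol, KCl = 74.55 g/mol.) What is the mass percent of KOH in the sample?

57.32 %

n(HCl) = 0.02960 × 0.1258 = 3.724 × 10^-3 mol
Let x = n(KOH), y = n(KCl).
Titrant: 1x = 3.724 × 10^-3;  mass: 56.11x + 74.55y = 0.3645
Solving, x = 3.724 × 10^-3 mol, y = 2.087 × 10^-3 mol
mass of KOH = 3.724 × 10^-3 × 56.11 = 0.2089 g
% KOH = 0.2089 / 0.3645 × 100 = 57.32 %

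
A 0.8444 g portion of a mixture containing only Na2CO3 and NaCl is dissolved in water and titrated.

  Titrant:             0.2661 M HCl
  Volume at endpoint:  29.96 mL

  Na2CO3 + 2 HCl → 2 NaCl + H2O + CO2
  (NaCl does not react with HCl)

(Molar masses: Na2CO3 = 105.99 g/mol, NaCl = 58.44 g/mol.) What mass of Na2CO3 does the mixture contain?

n(HCl) = 0.02996 × 0.2661 = 7.972 × 10^-3 mol
Let x = n(Na2CO3), y = n(NaCl).
Titrant: 2x = 7.972 × 10^-3;  mass: 105.99x + 58.44y = 0.8444
Solving, x = 3.986 × 10^-3 mol, y = 7.219 × 10^-3 mol
mass of Na2CO3 = 3.986 × 10^-3 × 105.99 = 0.4225 g

0.4225 g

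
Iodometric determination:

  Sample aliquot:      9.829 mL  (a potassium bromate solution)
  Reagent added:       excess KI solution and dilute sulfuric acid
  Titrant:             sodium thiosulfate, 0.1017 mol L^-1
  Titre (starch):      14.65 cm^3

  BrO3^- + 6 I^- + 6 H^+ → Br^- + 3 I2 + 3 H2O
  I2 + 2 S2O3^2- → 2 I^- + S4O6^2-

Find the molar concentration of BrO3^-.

n(S2O3^2-) = 0.01465 × 0.1017 = 1.490 × 10^-3 mol
n(I2) = n(S2O3^2-)/2 = 7.450 × 10^-4 mol
From the 1:3 ratio, n(BrO3^-) in the aliquot = 1/3 × 7.450 × 10^-4 = 2.483 × 10^-4 mol
[BrO3^-] = 2.483 × 10^-4 / 0.009829 = 0.02526 mol/L

0.02526 mol/L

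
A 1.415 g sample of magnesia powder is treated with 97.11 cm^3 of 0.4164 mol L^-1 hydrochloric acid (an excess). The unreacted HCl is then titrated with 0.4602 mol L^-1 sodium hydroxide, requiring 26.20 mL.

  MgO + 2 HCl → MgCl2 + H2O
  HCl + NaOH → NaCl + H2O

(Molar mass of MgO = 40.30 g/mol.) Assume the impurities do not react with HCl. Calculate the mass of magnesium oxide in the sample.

0.5718 g

n(HCl) added = 0.09711 × 0.4164 = 0.04044 mol
n(NaOH) used in back-titration = 0.02620 × 0.4602 = 0.01206 mol
n(HCl) left over = 0.01206 mol (1:1 ratio)
n(HCl) consumed by analyte = 0.04044 − 0.01206 = 0.02838 mol
From the 1:2 ratio, n(MgO) = 1/2 × 0.02838 = 0.01419 mol
mass of MgO = 0.01419 × 40.30 = 0.5718 g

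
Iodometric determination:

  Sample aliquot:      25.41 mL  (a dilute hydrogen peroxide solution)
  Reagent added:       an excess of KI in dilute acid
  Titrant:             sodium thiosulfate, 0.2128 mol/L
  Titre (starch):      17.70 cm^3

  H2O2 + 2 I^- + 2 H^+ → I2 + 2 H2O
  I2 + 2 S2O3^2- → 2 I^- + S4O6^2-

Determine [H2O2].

n(S2O3^2-) = 0.01770 × 0.2128 = 3.767 × 10^-3 mol
n(I2) = n(S2O3^2-)/2 = 1.883 × 10^-3 mol
n(H2O2) in the aliquot = 1.883 × 10^-3 mol (1:1 ratio)
[H2O2] = 1.883 × 10^-3 / 0.02541 = 0.07412 mol/L

0.07412 mol/L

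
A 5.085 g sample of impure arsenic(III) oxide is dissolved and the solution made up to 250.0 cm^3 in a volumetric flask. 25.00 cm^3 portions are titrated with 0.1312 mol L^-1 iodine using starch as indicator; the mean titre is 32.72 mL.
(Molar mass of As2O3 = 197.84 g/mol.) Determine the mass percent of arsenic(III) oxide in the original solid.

83.51 %

As2O3 + 2 I2 + 2 H2O → As2O5 + 4 HI
n(I2) per titration = 0.03272 × 0.1312 = 4.293 × 10^-3 mol
From the 1:2 ratio, n(As2O3) in each aliquot = 1/2 × 4.293 × 10^-3 = 2.146 × 10^-3 mol
n(As2O3) in the whole flask = 2.146 × 10^-3 × 250.0/25.00 = 0.02146 mol
mass of As2O3 = 0.02146 × 197.84 = 4.247 g
% As2O3 = 4.247 / 5.085 × 100 = 83.51 %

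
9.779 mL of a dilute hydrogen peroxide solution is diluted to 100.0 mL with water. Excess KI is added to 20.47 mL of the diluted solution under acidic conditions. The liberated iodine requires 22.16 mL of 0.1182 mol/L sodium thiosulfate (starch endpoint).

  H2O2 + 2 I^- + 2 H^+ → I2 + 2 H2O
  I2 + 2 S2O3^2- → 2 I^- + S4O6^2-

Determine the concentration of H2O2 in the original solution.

0.6543 mol/L

n(S2O3^2-) = 0.02216 × 0.1182 = 2.619 × 10^-3 mol
n(I2) = n(S2O3^2-)/2 = 1.310 × 10^-3 mol
n(H2O2) in the aliquot = 1.310 × 10^-3 mol (1:1 ratio)
[H2O2]_dilute = 1.310 × 10^-3 / 0.02047 = 0.06398 mol/L
[H2O2]_original = 0.06398 × 100.0/9.779 = 0.6543 mol/L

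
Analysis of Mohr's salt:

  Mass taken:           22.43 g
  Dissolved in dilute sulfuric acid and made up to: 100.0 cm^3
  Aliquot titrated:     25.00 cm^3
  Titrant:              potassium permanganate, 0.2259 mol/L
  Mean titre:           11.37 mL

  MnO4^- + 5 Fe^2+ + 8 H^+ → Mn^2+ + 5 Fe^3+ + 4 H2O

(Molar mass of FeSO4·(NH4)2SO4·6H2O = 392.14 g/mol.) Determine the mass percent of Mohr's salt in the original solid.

89.81 %

n(KMnO4) per titration = 0.01137 × 0.2259 = 2.568 × 10^-3 mol
From the 5:1 ratio, n(FeSO4·(NH4)2SO4·6H2O) in each aliquot = 5/1 × 2.568 × 10^-3 = 0.01284 mol
n(FeSO4·(NH4)2SO4·6H2O) in the whole flask = 0.01284 × 100.0/25.00 = 0.05137 mol
mass of FeSO4·(NH4)2SO4·6H2O = 0.05137 × 392.14 = 20.14 g
% FeSO4·(NH4)2SO4·6H2O = 20.14 / 22.43 × 100 = 89.81 %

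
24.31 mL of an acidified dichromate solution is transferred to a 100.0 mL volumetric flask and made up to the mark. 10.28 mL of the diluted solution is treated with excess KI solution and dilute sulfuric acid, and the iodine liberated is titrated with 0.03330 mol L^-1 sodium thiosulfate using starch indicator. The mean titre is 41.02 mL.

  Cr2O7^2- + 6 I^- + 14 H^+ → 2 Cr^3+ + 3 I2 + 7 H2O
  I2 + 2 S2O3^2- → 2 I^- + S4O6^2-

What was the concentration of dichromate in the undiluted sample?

n(S2O3^2-) = 0.04102 × 0.03330 = 1.366 × 10^-3 mol
n(I2) = n(S2O3^2-)/2 = 6.830 × 10^-4 mol
From the 1:3 ratio, n(Cr2O7^2-) in the aliquot = 1/3 × 6.830 × 10^-4 = 2.277 × 10^-4 mol
[Cr2O7^2-]_dilute = 2.277 × 10^-4 / 0.01028 = 0.02215 mol/L
[Cr2O7^2-]_original = 0.02215 × 100.0/24.31 = 0.09110 mol/L

0.09110 mol/L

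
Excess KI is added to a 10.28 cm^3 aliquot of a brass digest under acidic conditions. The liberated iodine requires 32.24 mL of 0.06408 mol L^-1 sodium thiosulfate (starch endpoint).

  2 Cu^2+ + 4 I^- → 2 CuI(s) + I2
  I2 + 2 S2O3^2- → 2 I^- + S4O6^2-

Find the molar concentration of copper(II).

0.2010 mol/L

n(S2O3^2-) = 0.03224 × 0.06408 = 2.066 × 10^-3 mol
n(I2) = n(S2O3^2-)/2 = 1.033 × 10^-3 mol
From the 2:1 ratio, n(Cu2+) in the aliquot = 2/1 × 1.033 × 10^-3 = 2.066 × 10^-3 mol
[Cu2+] = 2.066 × 10^-3 / 0.01028 = 0.2010 mol/L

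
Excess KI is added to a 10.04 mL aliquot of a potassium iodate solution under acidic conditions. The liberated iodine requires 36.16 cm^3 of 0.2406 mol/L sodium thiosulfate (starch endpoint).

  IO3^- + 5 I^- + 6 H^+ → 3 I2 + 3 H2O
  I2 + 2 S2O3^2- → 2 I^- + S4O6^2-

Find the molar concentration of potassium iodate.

n(S2O3^2-) = 0.03616 × 0.2406 = 8.700 × 10^-3 mol
n(I2) = n(S2O3^2-)/2 = 4.350 × 10^-3 mol
From the 1:3 ratio, n(IO3^-) in the aliquot = 1/3 × 4.350 × 10^-3 = 1.450 × 10^-3 mol
[IO3^-] = 1.450 × 10^-3 / 0.01004 = 0.1444 mol/L

0.1444 mol/L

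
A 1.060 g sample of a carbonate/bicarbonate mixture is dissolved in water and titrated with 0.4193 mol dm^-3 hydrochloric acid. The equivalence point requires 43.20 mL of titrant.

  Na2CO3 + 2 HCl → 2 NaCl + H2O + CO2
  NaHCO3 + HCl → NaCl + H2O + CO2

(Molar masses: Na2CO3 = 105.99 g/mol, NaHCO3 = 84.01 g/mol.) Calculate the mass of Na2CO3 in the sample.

n(HCl) = 0.04320 × 0.4193 = 0.01811 mol
Let x = n(Na2CO3), y = n(NaHCO3).
Titrant: 2x + 1y = 0.01811;  mass: 105.99x + 84.01y = 1.060
Solving, x = 7.444 × 10^-3 mol, y = 3.226 × 10^-3 mol
mass of Na2CO3 = 7.444 × 10^-3 × 105.99 = 0.7890 g

0.7890 g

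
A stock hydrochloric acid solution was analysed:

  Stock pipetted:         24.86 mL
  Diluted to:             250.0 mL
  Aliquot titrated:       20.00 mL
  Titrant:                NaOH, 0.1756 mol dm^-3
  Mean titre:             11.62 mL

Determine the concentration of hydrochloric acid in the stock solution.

1.026 mol/L

HCl + NaOH → NaCl + H2O
n(NaOH) = 0.01162 × 0.1756 = 2.040 × 10^-3 mol
n(HCl) in the aliquot = 2.040 × 10^-3 mol (1:1 ratio)
[HCl]_dilute = 2.040 × 10^-3 / 0.02000 = 0.1020 mol/L
Dilution factor = 250.0 / 24.86 = 10.06
[HCl]_stock = 0.1020 × 10.06 = 1.026 mol/L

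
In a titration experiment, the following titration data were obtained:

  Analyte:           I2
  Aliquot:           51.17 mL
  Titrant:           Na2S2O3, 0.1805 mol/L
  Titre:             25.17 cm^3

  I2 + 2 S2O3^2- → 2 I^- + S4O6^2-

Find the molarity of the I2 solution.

n(Na2S2O3) = 0.02517 L × 0.1805 mol/L = 4.543 × 10^-3 mol
From the 1:2 mole ratio, n(I2) = 1/2 × 4.543 × 10^-3 = 2.272 × 10^-3 mol
[I2] = 2.272 × 10^-3 mol / 0.05117 L = 0.04439 mol/L

0.04439 mol/L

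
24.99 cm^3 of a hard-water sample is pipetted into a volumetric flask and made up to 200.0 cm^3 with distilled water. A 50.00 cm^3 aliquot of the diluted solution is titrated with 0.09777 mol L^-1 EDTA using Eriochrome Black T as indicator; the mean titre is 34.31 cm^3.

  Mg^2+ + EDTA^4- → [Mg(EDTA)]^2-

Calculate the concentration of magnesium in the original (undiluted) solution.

0.5369 mol/L

n(EDTA) = 0.03431 × 0.09777 = 3.354 × 10^-3 mol
n(Mg2+) in the aliquot = 3.354 × 10^-3 mol (1:1 ratio)
[Mg2+]_dilute = 3.354 × 10^-3 / 0.05000 = 0.06709 mol/L
Dilution factor = 200.0 / 24.99 = 8.003
[Mg2+]_stock = 0.06709 × 8.003 = 0.5369 mol/L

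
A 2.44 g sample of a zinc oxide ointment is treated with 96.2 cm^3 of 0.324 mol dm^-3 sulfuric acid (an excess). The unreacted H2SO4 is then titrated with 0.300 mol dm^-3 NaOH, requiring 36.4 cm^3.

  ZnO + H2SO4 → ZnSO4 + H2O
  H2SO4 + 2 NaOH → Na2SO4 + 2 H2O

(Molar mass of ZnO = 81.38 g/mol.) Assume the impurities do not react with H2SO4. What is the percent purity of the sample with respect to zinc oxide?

85.7 %

n(H2SO4) added = 0.0962 × 0.324 = 0.0312 mol
n(NaOH) used in back-titration = 0.0364 × 0.300 = 0.0109 mol
From the 1:2 ratio, n(H2SO4) left over = 1/2 × 0.0109 = 5.46 × 10^-3 mol
n(H2SO4) consumed by analyte = 0.0312 − 5.46 × 10^-3 = 0.0257 mol
n(ZnO) = 0.0257 mol (1:1 ratio)
mass of ZnO = 0.0257 × 81.38 = 2.09 g
% ZnO = 2.09 / 2.44 × 100 = 85.7 %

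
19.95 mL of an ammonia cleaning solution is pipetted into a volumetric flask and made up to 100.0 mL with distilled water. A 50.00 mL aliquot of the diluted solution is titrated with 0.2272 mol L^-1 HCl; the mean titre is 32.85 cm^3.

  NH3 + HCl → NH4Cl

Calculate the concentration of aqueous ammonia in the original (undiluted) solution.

n(HCl) = 0.03285 × 0.2272 = 7.464 × 10^-3 mol
n(NH3) in the aliquot = 7.464 × 10^-3 mol (1:1 ratio)
[NH3]_dilute = 7.464 × 10^-3 / 0.05000 = 0.1493 mol/L
Dilution factor = 100.0 / 19.95 = 5.013
[NH3]_stock = 0.1493 × 5.013 = 0.7482 mol/L

0.7482 mol/L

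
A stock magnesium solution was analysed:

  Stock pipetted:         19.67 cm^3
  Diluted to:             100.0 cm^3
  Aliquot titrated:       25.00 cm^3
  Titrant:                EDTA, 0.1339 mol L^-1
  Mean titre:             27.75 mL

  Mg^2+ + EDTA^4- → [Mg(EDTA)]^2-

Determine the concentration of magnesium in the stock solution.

n(EDTA) = 0.02775 × 0.1339 = 3.716 × 10^-3 mol
n(Mg2+) in the aliquot = 3.716 × 10^-3 mol (1:1 ratio)
[Mg2+]_dilute = 3.716 × 10^-3 / 0.02500 = 0.1486 mol/L
Dilution factor = 100.0 / 19.67 = 5.084
[Mg2+]_stock = 0.1486 × 5.084 = 0.7556 mol/L

0.7556 mol/L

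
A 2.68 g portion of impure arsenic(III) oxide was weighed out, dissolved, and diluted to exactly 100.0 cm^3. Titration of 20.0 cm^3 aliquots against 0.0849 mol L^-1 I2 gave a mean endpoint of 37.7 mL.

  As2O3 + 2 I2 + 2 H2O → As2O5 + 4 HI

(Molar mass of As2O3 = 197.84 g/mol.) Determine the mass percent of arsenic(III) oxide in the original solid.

n(I2) per titration = 0.0377 × 0.0849 = 3.20 × 10^-3 mol
From the 1:2 ratio, n(As2O3) in each aliquot = 1/2 × 3.20 × 10^-3 = 1.60 × 10^-3 mol
n(As2O3) in the whole flask = 1.60 × 10^-3 × 100.0/20.0 = 8.00 × 10^-3 mol
mass of As2O3 = 8.00 × 10^-3 × 197.84 = 1.58 g
% As2O3 = 1.58 / 2.68 × 100 = 59.1 %

59.1 %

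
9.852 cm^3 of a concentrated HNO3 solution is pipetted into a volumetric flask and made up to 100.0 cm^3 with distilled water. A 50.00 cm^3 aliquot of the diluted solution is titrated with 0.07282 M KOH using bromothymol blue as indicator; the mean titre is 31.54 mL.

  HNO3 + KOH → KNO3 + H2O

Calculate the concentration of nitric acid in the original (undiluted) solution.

0.4662 M

n(KOH) = 0.03154 × 0.07282 = 2.297 × 10^-3 mol
n(HNO3) in the aliquot = 2.297 × 10^-3 mol (1:1 ratio)
[HNO3]_dilute = 2.297 × 10^-3 / 0.05000 = 0.04593 mol/L
Dilution factor = 100.0 / 9.852 = 10.15
[HNO3]_stock = 0.04593 × 10.15 = 0.4662 mol/L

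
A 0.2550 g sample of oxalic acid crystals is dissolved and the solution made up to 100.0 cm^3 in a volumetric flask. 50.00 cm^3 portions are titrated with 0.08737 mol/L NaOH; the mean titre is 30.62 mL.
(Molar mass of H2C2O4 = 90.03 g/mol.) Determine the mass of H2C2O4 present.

H2C2O4 + 2 NaOH → Na2C2O4 + 2 H2O
n(NaOH) per titration = 0.03062 × 0.08737 = 2.675 × 10^-3 mol
From the 1:2 ratio, n(H2C2O4) in each aliquot = 1/2 × 2.675 × 10^-3 = 1.338 × 10^-3 mol
n(H2C2O4) in the whole flask = 1.338 × 10^-3 × 100.0/50.00 = 2.675 × 10^-3 mol
mass of H2C2O4 = 2.675 × 10^-3 × 90.03 = 0.2409 g

0.2409 g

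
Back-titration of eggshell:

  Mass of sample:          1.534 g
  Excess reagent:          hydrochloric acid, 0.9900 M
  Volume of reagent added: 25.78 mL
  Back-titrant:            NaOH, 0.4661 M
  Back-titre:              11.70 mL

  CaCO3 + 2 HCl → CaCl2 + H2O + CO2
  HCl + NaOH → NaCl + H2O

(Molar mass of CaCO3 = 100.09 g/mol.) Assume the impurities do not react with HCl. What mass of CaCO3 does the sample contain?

1.004 g

n(HCl) added = 0.02578 × 0.9900 = 0.02552 mol
n(NaOH) used in back-titration = 0.01170 × 0.4661 = 5.453 × 10^-3 mol
n(HCl) left over = 5.453 × 10^-3 mol (1:1 ratio)
n(HCl) consumed by analyte = 0.02552 − 5.453 × 10^-3 = 0.02007 mol
From the 1:2 ratio, n(CaCO3) = 1/2 × 0.02007 = 0.01003 mol
mass of CaCO3 = 0.01003 × 100.09 = 1.004 g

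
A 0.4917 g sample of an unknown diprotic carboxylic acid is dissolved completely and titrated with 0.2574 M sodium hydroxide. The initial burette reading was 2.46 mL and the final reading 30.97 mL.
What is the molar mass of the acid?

134.0 g/mol

n(NaOH) = 0.02851 L × 0.2574 mol/L = 7.338 × 10^-3 mol
From the 1:2 ratio, n(H2A) = 1/2 × 7.338 × 10^-3 = 3.669 × 10^-3 mol
M = m / n = 0.4917 g / 3.669 × 10^-3 mol = 134.0 g/mol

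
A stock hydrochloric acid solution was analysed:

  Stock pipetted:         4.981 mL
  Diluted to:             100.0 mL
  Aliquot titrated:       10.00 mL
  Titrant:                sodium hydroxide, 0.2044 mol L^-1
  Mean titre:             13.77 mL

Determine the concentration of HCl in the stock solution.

HCl + NaOH → NaCl + H2O
n(NaOH) = 0.01377 × 0.2044 = 2.815 × 10^-3 mol
n(HCl) in the aliquot = 2.815 × 10^-3 mol (1:1 ratio)
[HCl]_dilute = 2.815 × 10^-3 / 0.01000 = 0.2815 mol/L
Dilution factor = 100.0 / 4.981 = 20.08
[HCl]_stock = 0.2815 × 20.08 = 5.651 mol/L

5.651 mol/L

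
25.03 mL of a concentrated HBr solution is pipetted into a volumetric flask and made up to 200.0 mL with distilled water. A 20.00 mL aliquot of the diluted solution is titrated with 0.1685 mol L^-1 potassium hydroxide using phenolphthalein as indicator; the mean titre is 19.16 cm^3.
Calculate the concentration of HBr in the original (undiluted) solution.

HBr + KOH → KBr + H2O
n(KOH) = 0.01916 × 0.1685 = 3.228 × 10^-3 mol
n(HBr) in the aliquot = 3.228 × 10^-3 mol (1:1 ratio)
[HBr]_dilute = 3.228 × 10^-3 / 0.02000 = 0.1614 mol/L
Dilution factor = 200.0 / 25.03 = 7.990
[HBr]_stock = 0.1614 × 7.990 = 1.290 mol/L

1.290 mol/L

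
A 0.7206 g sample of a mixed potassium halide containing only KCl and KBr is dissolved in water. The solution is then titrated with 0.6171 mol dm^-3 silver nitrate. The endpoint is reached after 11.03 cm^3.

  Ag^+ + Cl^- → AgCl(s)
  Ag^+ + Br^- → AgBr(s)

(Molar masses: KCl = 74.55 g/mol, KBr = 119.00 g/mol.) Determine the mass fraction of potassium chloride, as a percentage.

20.80 %

n(AgNO3) = 0.01103 × 0.6171 = 6.807 × 10^-3 mol
Let x = n(KCl), y = n(KBr).
Titrant: 1x + 1y = 6.807 × 10^-3;  mass: 74.55x + 119.00y = 0.7206
Solving, x = 2.011 × 10^-3 mol, y = 4.796 × 10^-3 mol
mass of KCl = 2.011 × 10^-3 × 74.55 = 0.1499 g
% KCl = 0.1499 / 0.7206 × 100 = 20.80 %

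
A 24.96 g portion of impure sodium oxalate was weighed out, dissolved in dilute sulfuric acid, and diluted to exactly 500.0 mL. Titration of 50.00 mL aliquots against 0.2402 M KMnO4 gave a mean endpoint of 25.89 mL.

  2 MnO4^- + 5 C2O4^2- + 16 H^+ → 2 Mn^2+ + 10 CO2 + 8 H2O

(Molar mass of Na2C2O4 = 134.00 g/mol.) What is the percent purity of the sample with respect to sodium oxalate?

83.47 %

n(KMnO4) per titration = 0.02589 × 0.2402 = 6.219 × 10^-3 mol
From the 5:2 ratio, n(Na2C2O4) in each aliquot = 5/2 × 6.219 × 10^-3 = 0.01555 mol
n(Na2C2O4) in the whole flask = 0.01555 × 500.0/50.00 = 0.1555 mol
mass of Na2C2O4 = 0.1555 × 134.00 = 20.83 g
% Na2C2O4 = 20.83 / 24.96 × 100 = 83.47 %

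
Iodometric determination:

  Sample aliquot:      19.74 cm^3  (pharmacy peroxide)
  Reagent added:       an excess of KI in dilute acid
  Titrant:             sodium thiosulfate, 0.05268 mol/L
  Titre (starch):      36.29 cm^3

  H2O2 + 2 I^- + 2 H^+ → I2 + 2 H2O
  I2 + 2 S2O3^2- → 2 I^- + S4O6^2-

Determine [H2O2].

0.04842 mol/L

n(S2O3^2-) = 0.03629 × 0.05268 = 1.912 × 10^-3 mol
n(I2) = n(S2O3^2-)/2 = 9.559 × 10^-4 mol
n(H2O2) in the aliquot = 9.559 × 10^-4 mol (1:1 ratio)
[H2O2] = 9.559 × 10^-4 / 0.01974 = 0.04842 mol/L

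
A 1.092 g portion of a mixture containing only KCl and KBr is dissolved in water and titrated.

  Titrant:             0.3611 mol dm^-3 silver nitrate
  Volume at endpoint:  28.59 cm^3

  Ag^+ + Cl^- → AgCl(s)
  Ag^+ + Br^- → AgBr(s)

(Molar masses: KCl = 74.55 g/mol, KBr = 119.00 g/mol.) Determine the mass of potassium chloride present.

n(AgNO3) = 0.02859 × 0.3611 = 0.01032 mol
Let x = n(KCl), y = n(KBr).
Titrant: 1x + 1y = 0.01032;  mass: 74.55x + 119.00y = 1.092
Solving, x = 3.072 × 10^-3 mol, y = 7.252 × 10^-3 mol
mass of KCl = 3.072 × 10^-3 × 74.55 = 0.2290 g

0.2290 g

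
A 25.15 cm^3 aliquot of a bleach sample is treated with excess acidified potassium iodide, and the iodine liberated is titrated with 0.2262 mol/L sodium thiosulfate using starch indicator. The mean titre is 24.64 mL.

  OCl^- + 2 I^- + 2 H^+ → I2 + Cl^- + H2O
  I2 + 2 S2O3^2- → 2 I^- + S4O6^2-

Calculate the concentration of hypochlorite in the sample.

n(S2O3^2-) = 0.02464 × 0.2262 = 5.574 × 10^-3 mol
n(I2) = n(S2O3^2-)/2 = 2.787 × 10^-3 mol
n(OCl^-) in the aliquot = 2.787 × 10^-3 mol (1:1 ratio)
[OCl^-] = 2.787 × 10^-3 / 0.02515 = 0.1108 mol/L

0.1108 mol/L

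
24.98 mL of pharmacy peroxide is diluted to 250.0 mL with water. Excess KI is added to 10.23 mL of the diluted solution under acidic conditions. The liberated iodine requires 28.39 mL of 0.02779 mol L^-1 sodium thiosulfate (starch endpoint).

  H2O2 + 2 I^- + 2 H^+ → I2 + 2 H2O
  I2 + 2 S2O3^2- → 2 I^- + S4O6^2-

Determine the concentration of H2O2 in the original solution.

n(S2O3^2-) = 0.02839 × 0.02779 = 7.890 × 10^-4 mol
n(I2) = n(S2O3^2-)/2 = 3.945 × 10^-4 mol
n(H2O2) in the aliquot = 3.945 × 10^-4 mol (1:1 ratio)
[H2O2]_dilute = 3.945 × 10^-4 / 0.01023 = 0.03856 mol/L
[H2O2]_original = 0.03856 × 250.0/24.98 = 0.3859 mol/L

0.3859 mol/L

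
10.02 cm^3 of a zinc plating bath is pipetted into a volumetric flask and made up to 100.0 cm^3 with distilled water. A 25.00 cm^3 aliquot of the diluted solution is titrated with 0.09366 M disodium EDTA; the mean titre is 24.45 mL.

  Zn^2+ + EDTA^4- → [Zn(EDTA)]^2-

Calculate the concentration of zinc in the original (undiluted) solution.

0.9142 M

n(EDTA) = 0.02445 × 0.09366 = 2.290 × 10^-3 mol
n(Zn2+) in the aliquot = 2.290 × 10^-3 mol (1:1 ratio)
[Zn2+]_dilute = 2.290 × 10^-3 / 0.02500 = 0.09160 mol/L
Dilution factor = 100.0 / 10.02 = 9.980
[Zn2+]_stock = 0.09160 × 9.980 = 0.9142 mol/L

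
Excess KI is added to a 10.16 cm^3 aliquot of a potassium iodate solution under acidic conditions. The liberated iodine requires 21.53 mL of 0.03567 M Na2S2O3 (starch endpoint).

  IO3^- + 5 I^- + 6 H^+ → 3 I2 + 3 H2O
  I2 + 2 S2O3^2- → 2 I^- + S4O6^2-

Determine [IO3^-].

n(S2O3^2-) = 0.02153 × 0.03567 = 7.680 × 10^-4 mol
n(I2) = n(S2O3^2-)/2 = 3.840 × 10^-4 mol
From the 1:3 ratio, n(IO3^-) in the aliquot = 1/3 × 3.840 × 10^-4 = 1.280 × 10^-4 mol
[IO3^-] = 1.280 × 10^-4 / 0.01016 = 0.01260 mol/L

0.01260 M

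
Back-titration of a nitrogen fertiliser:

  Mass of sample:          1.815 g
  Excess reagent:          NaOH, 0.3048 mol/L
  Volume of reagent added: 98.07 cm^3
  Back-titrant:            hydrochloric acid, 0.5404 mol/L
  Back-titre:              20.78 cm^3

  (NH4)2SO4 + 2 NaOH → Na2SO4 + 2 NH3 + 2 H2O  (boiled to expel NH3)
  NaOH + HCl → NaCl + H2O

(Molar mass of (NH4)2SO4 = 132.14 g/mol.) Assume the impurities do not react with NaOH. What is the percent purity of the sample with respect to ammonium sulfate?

67.93 %

n(NaOH) added = 0.09807 × 0.3048 = 0.02989 mol
n(HCl) used in back-titration = 0.02078 × 0.5404 = 0.01123 mol
n(NaOH) left over = 0.01123 mol (1:1 ratio)
n(NaOH) consumed by analyte = 0.02989 − 0.01123 = 0.01866 mol
From the 1:2 ratio, n((NH4)2SO4) = 1/2 × 0.01866 = 9.331 × 10^-3 mol
mass of (NH4)2SO4 = 9.331 × 10^-3 × 132.14 = 1.233 g
% (NH4)2SO4 = 1.233 / 1.815 × 100 = 67.93 %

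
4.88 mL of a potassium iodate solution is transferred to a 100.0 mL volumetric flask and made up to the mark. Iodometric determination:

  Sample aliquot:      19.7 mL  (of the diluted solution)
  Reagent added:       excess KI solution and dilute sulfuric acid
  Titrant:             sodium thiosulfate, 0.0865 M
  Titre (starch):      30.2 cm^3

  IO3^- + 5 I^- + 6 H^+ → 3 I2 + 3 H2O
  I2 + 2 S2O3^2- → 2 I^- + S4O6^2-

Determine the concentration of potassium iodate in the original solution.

n(S2O3^2-) = 0.0302 × 0.0865 = 2.61 × 10^-3 mol
n(I2) = n(S2O3^2-)/2 = 1.31 × 10^-3 mol
From the 1:3 ratio, n(IO3^-) in the aliquot = 1/3 × 1.31 × 10^-3 = 4.35 × 10^-4 mol
[IO3^-]_dilute = 4.35 × 10^-4 / 0.0197 = 0.0221 mol/L
[IO3^-]_original = 0.0221 × 100.0/4.88 = 0.453 mol/L

0.453 M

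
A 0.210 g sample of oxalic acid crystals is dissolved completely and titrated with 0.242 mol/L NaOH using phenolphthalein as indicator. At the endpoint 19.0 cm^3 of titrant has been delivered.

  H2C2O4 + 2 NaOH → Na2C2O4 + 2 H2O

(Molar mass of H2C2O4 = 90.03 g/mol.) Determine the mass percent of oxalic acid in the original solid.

n(NaOH) = 0.0190 L × 0.242 mol/L = 4.60 × 10^-3 mol
From the 1:2 ratio, n(H2C2O4) = 1/2 × 4.60 × 10^-3 = 2.30 × 10^-3 mol
mass of H2C2O4 = 2.30 × 10^-3 × 90.03 g/mol = 0.207 g
% H2C2O4 = 0.207 / 0.210 × 100 = 98.6 %

98.6 %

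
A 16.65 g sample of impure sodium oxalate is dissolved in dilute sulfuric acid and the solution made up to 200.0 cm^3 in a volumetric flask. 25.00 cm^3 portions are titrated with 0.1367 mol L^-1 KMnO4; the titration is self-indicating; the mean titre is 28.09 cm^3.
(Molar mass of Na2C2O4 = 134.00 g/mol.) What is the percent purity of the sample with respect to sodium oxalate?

61.81 %

2 MnO4^- + 5 C2O4^2- + 16 H^+ → 2 Mn^2+ + 10 CO2 + 8 H2O
n(KMnO4) per titration = 0.02809 × 0.1367 = 3.840 × 10^-3 mol
From the 5:2 ratio, n(Na2C2O4) in each aliquot = 5/2 × 3.840 × 10^-3 = 9.600 × 10^-3 mol
n(Na2C2O4) in the whole flask = 9.600 × 10^-3 × 200.0/25.00 = 0.07680 mol
mass of Na2C2O4 = 0.07680 × 134.00 = 10.29 g
% Na2C2O4 = 10.29 / 16.65 × 100 = 61.81 %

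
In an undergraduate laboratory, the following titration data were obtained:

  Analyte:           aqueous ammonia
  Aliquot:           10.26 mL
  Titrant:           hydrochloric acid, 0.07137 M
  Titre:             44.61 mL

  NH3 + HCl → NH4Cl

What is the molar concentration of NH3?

0.3103 M

n(HCl) = 0.04461 L × 0.07137 mol/L = 3.184 × 10^-3 mol
n(NH3) = 3.184 × 10^-3 mol (1:1 mole ratio)
[NH3] = 3.184 × 10^-3 mol / 0.01026 L = 0.3103 mol/L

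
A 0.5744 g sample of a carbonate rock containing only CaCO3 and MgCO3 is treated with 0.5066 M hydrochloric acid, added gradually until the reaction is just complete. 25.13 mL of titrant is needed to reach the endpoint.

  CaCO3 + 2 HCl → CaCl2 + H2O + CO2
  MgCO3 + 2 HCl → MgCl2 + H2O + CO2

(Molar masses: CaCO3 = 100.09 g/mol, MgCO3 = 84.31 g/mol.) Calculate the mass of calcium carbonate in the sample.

n(HCl) = 0.02513 × 0.5066 = 0.01273 mol
Let x = n(CaCO3), y = n(MgCO3).
Titrant: 2x + 2y = 0.01273;  mass: 100.09x + 84.31y = 0.5744
Solving, x = 2.391 × 10^-3 mol, y = 3.974 × 10^-3 mol
mass of CaCO3 = 2.391 × 10^-3 × 100.09 = 0.2393 g

0.2393 g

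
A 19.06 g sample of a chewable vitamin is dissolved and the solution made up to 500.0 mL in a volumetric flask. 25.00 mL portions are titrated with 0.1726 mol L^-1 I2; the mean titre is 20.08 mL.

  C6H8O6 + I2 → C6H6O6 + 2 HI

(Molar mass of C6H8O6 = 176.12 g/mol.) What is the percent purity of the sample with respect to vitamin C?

64.05 %

n(I2) per titration = 0.02008 × 0.1726 = 3.466 × 10^-3 mol
n(C6H8O6) in each aliquot = 3.466 × 10^-3 mol (1:1 ratio)
n(C6H8O6) in the whole flask = 3.466 × 10^-3 × 500.0/25.00 = 0.06932 mol
mass of C6H8O6 = 0.06932 × 176.12 = 12.21 g
% C6H8O6 = 12.21 / 19.06 × 100 = 64.05 %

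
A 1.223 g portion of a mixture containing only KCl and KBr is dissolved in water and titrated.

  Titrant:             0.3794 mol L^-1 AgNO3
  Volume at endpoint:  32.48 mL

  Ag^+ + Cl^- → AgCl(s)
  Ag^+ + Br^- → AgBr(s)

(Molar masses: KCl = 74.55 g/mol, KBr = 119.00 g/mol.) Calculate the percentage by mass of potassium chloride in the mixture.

n(AgNO3) = 0.03248 × 0.3794 = 0.01232 mol
Let x = n(KCl), y = n(KBr).
Titrant: 1x + 1y = 0.01232;  mass: 74.55x + 119.00y = 1.223
Solving, x = 5.476 × 10^-3 mol, y = 6.846 × 10^-3 mol
mass of KCl = 5.476 × 10^-3 × 74.55 = 0.4083 g
% KCl = 0.4083 / 1.223 × 100 = 33.38 %

33.38 %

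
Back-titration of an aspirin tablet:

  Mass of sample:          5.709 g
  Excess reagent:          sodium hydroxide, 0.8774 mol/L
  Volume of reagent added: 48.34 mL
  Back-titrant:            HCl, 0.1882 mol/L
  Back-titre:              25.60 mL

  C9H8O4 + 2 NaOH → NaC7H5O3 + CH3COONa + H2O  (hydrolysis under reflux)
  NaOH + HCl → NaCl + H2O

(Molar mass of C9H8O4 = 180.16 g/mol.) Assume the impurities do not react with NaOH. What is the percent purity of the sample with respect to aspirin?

n(NaOH) added = 0.04834 × 0.8774 = 0.04241 mol
n(HCl) used in back-titration = 0.02560 × 0.1882 = 4.818 × 10^-3 mol
n(NaOH) left over = 4.818 × 10^-3 mol (1:1 ratio)
n(NaOH) consumed by analyte = 0.04241 − 4.818 × 10^-3 = 0.03760 mol
From the 1:2 ratio, n(C9H8O4) = 1/2 × 0.03760 = 0.01880 mol
mass of C9H8O4 = 0.01880 × 180.16 = 3.387 g
% C9H8O4 = 3.387 / 5.709 × 100 = 59.32 %

59.32 %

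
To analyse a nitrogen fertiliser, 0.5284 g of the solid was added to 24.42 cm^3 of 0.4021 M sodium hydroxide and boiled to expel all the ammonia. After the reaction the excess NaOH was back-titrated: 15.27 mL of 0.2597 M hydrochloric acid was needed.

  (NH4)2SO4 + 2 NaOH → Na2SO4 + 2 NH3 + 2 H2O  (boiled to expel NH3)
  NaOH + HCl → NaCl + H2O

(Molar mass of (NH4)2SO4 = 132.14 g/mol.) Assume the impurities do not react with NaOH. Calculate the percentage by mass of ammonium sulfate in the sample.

n(NaOH) added = 0.02442 × 0.4021 = 9.819 × 10^-3 mol
n(HCl) used in back-titration = 0.01527 × 0.2597 = 3.966 × 10^-3 mol
n(NaOH) left over = 3.966 × 10^-3 mol (1:1 ratio)
n(NaOH) consumed by analyte = 9.819 × 10^-3 − 3.966 × 10^-3 = 5.854 × 10^-3 mol
From the 1:2 ratio, n((NH4)2SO4) = 1/2 × 5.854 × 10^-3 = 2.927 × 10^-3 mol
mass of (NH4)2SO4 = 2.927 × 10^-3 × 132.14 = 0.3868 g
% (NH4)2SO4 = 0.3868 / 0.5284 × 100 = 73.19 %

73.19 %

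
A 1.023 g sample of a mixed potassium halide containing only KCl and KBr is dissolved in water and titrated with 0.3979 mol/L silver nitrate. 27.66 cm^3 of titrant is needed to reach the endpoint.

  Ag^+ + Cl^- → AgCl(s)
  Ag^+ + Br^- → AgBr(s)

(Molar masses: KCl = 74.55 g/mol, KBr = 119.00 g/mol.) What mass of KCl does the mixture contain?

n(AgNO3) = 0.02766 × 0.3979 = 0.01101 mol
Let x = n(KCl), y = n(KBr).
Titrant: 1x + 1y = 0.01101;  mass: 74.55x + 119.00y = 1.023
Solving, x = 6.450 × 10^-3 mol, y = 4.556 × 10^-3 mol
mass of KCl = 6.450 × 10^-3 × 74.55 = 0.4808 g

0.4808 g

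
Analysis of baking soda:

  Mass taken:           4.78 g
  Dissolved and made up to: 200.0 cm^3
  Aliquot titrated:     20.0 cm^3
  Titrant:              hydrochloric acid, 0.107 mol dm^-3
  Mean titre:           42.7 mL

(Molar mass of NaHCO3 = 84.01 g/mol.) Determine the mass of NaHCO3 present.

NaHCO3 + HCl → NaCl + H2O + CO2
n(HCl) per titration = 0.0427 × 0.107 = 4.57 × 10^-3 mol
n(NaHCO3) in each aliquot = 4.57 × 10^-3 mol (1:1 ratio)
n(NaHCO3) in the whole flask = 4.57 × 10^-3 × 200.0/20.0 = 0.0457 mol
mass of NaHCO3 = 0.0457 × 84.01 = 3.84 g

3.84 g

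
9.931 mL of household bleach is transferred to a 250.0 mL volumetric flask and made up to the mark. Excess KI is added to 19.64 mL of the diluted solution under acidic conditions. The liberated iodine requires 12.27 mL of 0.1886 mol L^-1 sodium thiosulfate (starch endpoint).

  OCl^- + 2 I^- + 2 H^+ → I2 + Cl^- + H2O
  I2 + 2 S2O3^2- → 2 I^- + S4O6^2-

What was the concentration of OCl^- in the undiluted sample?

1.483 mol/L

n(S2O3^2-) = 0.01227 × 0.1886 = 2.314 × 10^-3 mol
n(I2) = n(S2O3^2-)/2 = 1.157 × 10^-3 mol
n(OCl^-) in the aliquot = 1.157 × 10^-3 mol (1:1 ratio)
[OCl^-]_dilute = 1.157 × 10^-3 / 0.01964 = 0.05891 mol/L
[OCl^-]_original = 0.05891 × 250.0/9.931 = 1.483 mol/L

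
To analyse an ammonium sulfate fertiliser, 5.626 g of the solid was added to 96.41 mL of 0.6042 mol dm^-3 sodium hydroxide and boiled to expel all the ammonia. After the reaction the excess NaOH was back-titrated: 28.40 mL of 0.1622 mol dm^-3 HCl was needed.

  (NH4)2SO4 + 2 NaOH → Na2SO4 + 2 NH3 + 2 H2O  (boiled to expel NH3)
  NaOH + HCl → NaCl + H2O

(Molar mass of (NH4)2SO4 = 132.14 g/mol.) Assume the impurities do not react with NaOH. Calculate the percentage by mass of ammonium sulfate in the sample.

n(NaOH) added = 0.09641 × 0.6042 = 0.05825 mol
n(HCl) used in back-titration = 0.02840 × 0.1622 = 4.606 × 10^-3 mol
n(NaOH) left over = 4.606 × 10^-3 mol (1:1 ratio)
n(NaOH) consumed by analyte = 0.05825 − 4.606 × 10^-3 = 0.05364 mol
From the 1:2 ratio, n((NH4)2SO4) = 1/2 × 0.05364 = 0.02682 mol
mass of (NH4)2SO4 = 0.02682 × 132.14 = 3.544 g
% (NH4)2SO4 = 3.544 / 5.626 × 100 = 63.00 %

63.00 %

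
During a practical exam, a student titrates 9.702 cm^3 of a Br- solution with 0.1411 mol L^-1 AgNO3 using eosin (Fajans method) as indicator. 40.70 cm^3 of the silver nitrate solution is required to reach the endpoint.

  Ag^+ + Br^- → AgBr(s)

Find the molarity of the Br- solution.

0.5919 mol/L

n(AgNO3) = 0.04070 L × 0.1411 mol/L = 5.743 × 10^-3 mol
n(Br-) = 5.743 × 10^-3 mol (1:1 mole ratio)
[Br-] = 5.743 × 10^-3 mol / 0.009702 L = 0.5919 mol/L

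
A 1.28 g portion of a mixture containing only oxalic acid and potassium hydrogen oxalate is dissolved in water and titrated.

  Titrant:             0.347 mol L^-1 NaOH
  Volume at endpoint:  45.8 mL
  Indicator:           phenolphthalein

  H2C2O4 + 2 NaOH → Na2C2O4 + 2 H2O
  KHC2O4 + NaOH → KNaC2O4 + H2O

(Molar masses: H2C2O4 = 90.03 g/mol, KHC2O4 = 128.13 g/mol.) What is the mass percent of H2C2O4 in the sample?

32.0 %

n(NaOH) = 0.0458 × 0.347 = 0.0159 mol
Let x = n(H2C2O4), y = n(KHC2O4).
Titrant: 2x + 1y = 0.0159;  mass: 90.03x + 128.13y = 1.28
Solving, x = 4.55 × 10^-3 mol, y = 6.79 × 10^-3 mol
mass of H2C2O4 = 4.55 × 10^-3 × 90.03 = 0.410 g
% H2C2O4 = 0.410 / 1.28 × 100 = 32.0 %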